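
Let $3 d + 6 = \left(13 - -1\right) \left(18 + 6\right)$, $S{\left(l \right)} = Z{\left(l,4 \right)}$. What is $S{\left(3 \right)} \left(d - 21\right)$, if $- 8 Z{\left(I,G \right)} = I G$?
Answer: $- \frac{267}{2} \approx -133.5$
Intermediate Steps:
$Z{\left(I,G \right)} = - \frac{G I}{8}$ ($Z{\left(I,G \right)} = - \frac{I G}{8} = - \frac{G I}{8}$)
$S{\left(l \right)} = - \frac{l}{2}$ ($S{\left(l \right)} = \left(- \frac{1}{8}\right) 4 l = - \frac{l}{2}$)
$d = 110$ ($d = -2 + \frac{\left(13 - -1\right) \left(18 + 6\right)}{3} = -2 + \frac{\left(13 + \left(-3 + 4\right)\right) 24}{3} = -2 + \frac{\left(13 + 1\right) 24}{3} = -2 + \frac{14 \cdot 24}{3} = -2 + \frac{1}{3} \cdot 336 = -2 + 112 = 110$)
$S{\left(3 \right)} \left(d - 21\right) = \left(- \frac{1}{2}\right) 3 \left(110 - 21\right) = \left(- \frac{3}{2}\right) 89 = - \frac{267}{2}$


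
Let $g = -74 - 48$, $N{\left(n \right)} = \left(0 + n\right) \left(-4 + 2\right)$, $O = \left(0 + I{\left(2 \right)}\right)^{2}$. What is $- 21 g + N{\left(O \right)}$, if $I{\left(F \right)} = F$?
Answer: $2554$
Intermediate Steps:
$O = 4$ ($O = \left(0 + 2\right)^{2} = 2^{2} = 4$)
$N{\left(n \right)} = - 2 n$ ($N{\left(n \right)} = n \left(-2\right) = - 2 n$)
$g = -122$ ($g = -74 - 48 = -122$)
$- 21 g + N{\left(O \right)} = \left(-21\right) \left(-122\right) - 8 = 2562 - 8 = 2554$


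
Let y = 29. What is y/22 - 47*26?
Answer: -26855/22 ≈ -1220.7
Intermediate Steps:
y/22 - 47*26 = 29/22 - 47*26 = 29*(1/22) - 1222 = 29/22 - 1222 = -26855/22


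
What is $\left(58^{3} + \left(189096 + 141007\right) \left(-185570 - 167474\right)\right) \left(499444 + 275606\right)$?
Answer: $-90324860559921000$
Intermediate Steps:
$\left(58^{3} + \left(189096 + 141007\right) \left(-185570 - 167474\right)\right) \left(499444 + 275606\right) = \left(195112 + 330103 \left(-353044\right)\right) 775050 = \left(195112 - 116540883532\right) 775050 = \left(-116540688420\right) 775050 = -90324860559921000$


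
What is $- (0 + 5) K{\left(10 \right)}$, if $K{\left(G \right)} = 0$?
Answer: $0$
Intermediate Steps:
$- (0 + 5) K{\left(10 \right)} = - (0 + 5) 0 = \left(-1\right) 5 \cdot 0 = \left(-5\right) 0 = 0$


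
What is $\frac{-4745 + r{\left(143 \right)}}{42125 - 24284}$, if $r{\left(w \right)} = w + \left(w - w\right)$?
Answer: $- \frac{1534}{5947} \approx -0.25795$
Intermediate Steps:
$r{\left(w \right)} = w$ ($r{\left(w \right)} = w + 0 = w$)
$\frac{-4745 + r{\left(143 \right)}}{42125 - 24284} = \frac{-4745 + 143}{42125 - 24284} = - \frac{4602}{17841} = \left(-4602\right) \frac{1}{17841} = - \frac{1534}{5947}$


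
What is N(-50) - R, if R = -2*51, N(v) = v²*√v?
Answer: 102 + 12500*I*√2 ≈ 102.0 + 17678.0*I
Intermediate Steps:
N(v) = v^(5/2)
R = -102
N(-50) - R = (-50)^(5/2) - 1*(-102) = 12500*I*√2 + 102 = 102 + 12500*I*√2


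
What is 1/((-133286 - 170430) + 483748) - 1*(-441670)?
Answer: 79514733441/180032 ≈ 4.4167e+5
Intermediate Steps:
1/((-133286 - 170430) + 483748) - 1*(-441670) = 1/(-303716 + 483748) + 441670 = 1/180032 + 441670 = 79514733441/180032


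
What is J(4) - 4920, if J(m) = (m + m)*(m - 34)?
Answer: -5160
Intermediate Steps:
J(m) = 2*m*(-34 + m) (J(m) = (2*m)*(-34 + m) = 2*m*(-34 + m))
J(4) - 4920 = 2*4*(-34 + 4) - 4920 = 2*4*(-30) - 4920 = -240 - 4920 = -5160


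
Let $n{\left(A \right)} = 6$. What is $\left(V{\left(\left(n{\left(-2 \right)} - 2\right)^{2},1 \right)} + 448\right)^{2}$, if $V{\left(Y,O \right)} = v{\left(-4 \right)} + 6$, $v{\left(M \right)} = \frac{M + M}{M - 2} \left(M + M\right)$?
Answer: $\frac{1768900}{9} \approx 1.9654 \cdot 10^{5}$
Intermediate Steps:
$v{\left(M \right)} = \frac{4 M^{2}}{-2 + M}$ ($v{\left(M \right)} = \frac{2 M}{-2 + M} 2 M = \frac{4 M^{2}}{-2 + M}$)
$V{\left(Y,O \right)} = - \frac{14}{3}$ ($V{\left(Y,O \right)} = \frac{4 \left(-4\right)^{2}}{-2 - 4} + 6 = 4 \cdot 16 \frac{1}{-6} + 6 = 4 \cdot 16 \left(- \frac{1}{6}\right) + 6 = - \frac{32}{3} + 6 = - \frac{14}{3}$)
$\left(V{\left(\left(n{\left(-2 \right)} - 2\right)^{2},1 \right)} + 448\right)^{2} = \left(- \frac{14}{3} + 448\right)^{2} = \left(\frac{1330}{3}\right)^{2} = \frac{1768900}{9}$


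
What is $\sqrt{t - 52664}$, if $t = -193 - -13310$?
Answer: $i \sqrt{39547} \approx 198.86 i$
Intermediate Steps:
$t = 13117$ ($t = -193 + 13310 = 13117$)
$\sqrt{t - 52664} = \sqrt{13117 - 52664} = \sqrt{-39547} = i \sqrt{39547}$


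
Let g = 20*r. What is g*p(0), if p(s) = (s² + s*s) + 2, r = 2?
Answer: 80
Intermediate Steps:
g = 40 (g = 20*2 = 40)
p(s) = 2 + 2*s² (p(s) = (s² + s²) + 2 = 2*s² + 2 = 2 + 2*s²)
g*p(0) = 40*(2 + 2*0²) = 40*(2 + 2*0) = 40*(2 + 0) = 40*2 = 80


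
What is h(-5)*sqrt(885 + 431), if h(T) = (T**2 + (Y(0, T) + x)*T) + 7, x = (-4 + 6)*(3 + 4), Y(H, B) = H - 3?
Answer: -46*sqrt(329) ≈ -834.36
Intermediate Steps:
Y(H, B) = -3 + H
x = 14 (x = 2*7 = 14)
h(T) = 7 + T**2 + 11*T (h(T) = (T**2 + ((-3 + 0) + 14)*T) + 7 = (T**2 + (-3 + 14)*T) + 7 = (T**2 + 11*T) + 7 = 7 + T**2 + 11*T)
h(-5)*sqrt(885 + 431) = (7 + (-5)**2 + 11*(-5))*sqrt(885 + 431) = (7 + 25 - 55)*sqrt(1316) = -46*sqrt(329)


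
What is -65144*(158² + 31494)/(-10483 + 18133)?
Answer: -108173528/225 ≈ -4.8077e+5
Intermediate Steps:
-65144*(158² + 31494)/(-10483 + 18133) = -65144/(7650/(24964 + 31494)) = -65144/(7650/56458) = -65144/(7650*(1/56458)) = -65144/3825/28229 = -65144*28229/3825 = -108173528/225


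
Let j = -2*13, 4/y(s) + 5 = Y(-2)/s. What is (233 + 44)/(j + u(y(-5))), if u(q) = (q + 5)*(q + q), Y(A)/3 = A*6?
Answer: -33517/146 ≈ -229.57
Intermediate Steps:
Y(A) = 18*A (Y(A) = 3*(A*6) = 3*(6*A) = 18*A)
y(s) = 4/(-5 - 36/s) (y(s) = 4/(-5 + (18*(-2))/s) = 4/(-5 - 36/s))
u(q) = 2*q*(5 + q) (u(q) = (5 + q)*(2*q) = 2*q*(5 + q))
j = -26
(233 + 44)/(j + u(y(-5))) = (233 + 44)/(-26 + 2*(-4*(-5)/(36 + 5*(-5)))*(5 - 4*(-5)/(36 + 5*(-5)))) = 277/(-26 + 2*(-4*(-5)/(36 - 25))*(5 - 4*(-5)/(36 - 25))) = 277/(-26 + 2*(-4*(-5)/11)*(5 - 4*(-5)/11)) = 277/(-26 + 2*(-4*(-5)*1/11)*(5 - 4*(-5)*1/11)) = 277/(-26 + 2*(20/11)*(5 + 20/11)) = 277/(-26 + 2*(20/11)*(75/11)) = 277/(-26 + 3000/121) = 277/(-146/121) = 277*(-121/146) = -33517/146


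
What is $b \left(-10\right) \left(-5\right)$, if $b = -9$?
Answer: $-450$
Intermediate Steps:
$b \left(-10\right) \left(-5\right) = \left(-9\right) \left(-10\right) \left(-5\right) = 90 \left(-5\right) = -450$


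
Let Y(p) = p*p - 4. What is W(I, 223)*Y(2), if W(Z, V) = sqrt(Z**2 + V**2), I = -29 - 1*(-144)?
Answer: 0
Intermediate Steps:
Y(p) = -4 + p**2 (Y(p) = p**2 - 4 = -4 + p**2)
I = 115 (I = -29 + 144 = 115)
W(Z, V) = sqrt(V**2 + Z**2)
W(I, 223)*Y(2) = sqrt(223**2 + 115**2)*(-4 + 2**2) = sqrt(49729 + 13225)*(-4 + 4) = sqrt(62954)*0 = 0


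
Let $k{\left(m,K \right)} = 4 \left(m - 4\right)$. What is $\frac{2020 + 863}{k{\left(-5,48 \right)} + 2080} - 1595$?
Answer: $- \frac{3257297}{2044} \approx -1593.6$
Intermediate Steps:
$k{\left(m,K \right)} = -16 + 4 m$ ($k{\left(m,K \right)} = 4 \left(-4 + m\right) = -16 + 4 m$)
$\frac{2020 + 863}{k{\left(-5,48 \right)} + 2080} - 1595 = \frac{2020 + 863}{\left(-16 + 4 \left(-5\right)\right) + 2080} - 1595 = \frac{2883}{\left(-16 - 20\right) + 2080} - 1595 = \frac{2883}{-36 + 2080} - 1595 = \frac{2883}{2044} - 1595 = - \frac{3257297}{2044}$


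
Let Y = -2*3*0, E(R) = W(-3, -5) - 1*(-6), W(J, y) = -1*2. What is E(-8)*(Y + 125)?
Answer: 500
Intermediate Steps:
W(J, y) = -2
E(R) = 4 (E(R) = -2 - 1*(-6) = -2 + 6 = 4)
Y = 0 (Y = -6*0 = 0)
E(-8)*(Y + 125) = 4*(0 + 125) = 4*125 = 500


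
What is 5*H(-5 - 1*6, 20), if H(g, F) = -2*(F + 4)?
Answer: -240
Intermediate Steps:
H(g, F) = -8 - 2*F (H(g, F) = -2*(4 + F) = -8 - 2*F)
5*H(-5 - 1*6, 20) = 5*(-8 - 2*20) = 5*(-8 - 40) = 5*(-48) = -240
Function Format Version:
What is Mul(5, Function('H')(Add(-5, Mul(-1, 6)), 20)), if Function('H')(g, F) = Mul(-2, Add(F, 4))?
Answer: -240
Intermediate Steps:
Function('H')(g, F) = Add(-8, Mul(-2, F)) (Function('H')(g, F) = Mul(-2, Add(4, F)) = Add(-8, Mul(-2, F)))
Mul(5, Function('H')(Add(-5, Mul(-1, 6)), 20)) = Mul(5, Add(-8, Mul(-2, 20))) = Mul(5, Add(-8, -40)) = Mul(5, -48) = -240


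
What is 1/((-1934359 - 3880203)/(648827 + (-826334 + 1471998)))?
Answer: -1294491/5814562 ≈ -0.22263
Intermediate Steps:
1/((-1934359 - 3880203)/(648827 + (-826334 + 1471998))) = 1/(-5814562/(648827 + 645664)) = 1/(-5814562/1294491) = -1294491/5814562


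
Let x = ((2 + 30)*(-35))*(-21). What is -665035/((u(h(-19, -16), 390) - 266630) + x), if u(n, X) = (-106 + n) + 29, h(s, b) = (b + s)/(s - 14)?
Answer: 3135165/1146448 ≈ 2.7347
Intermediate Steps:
h(s, b) = (b + s)/(-14 + s)
x = 23520 (x = (32*(-35))*(-21) = -1120*(-21) = 23520)
u(n, X) = -77 + n
-665035/((u(h(-19, -16), 390) - 266630) + x) = -665035/(((-77 + (-16 - 19)/(-14 - 19)) - 266630) + 23520) = -665035/(((-77 - 35/(-33)) - 266630) + 23520) = -665035/(((-77 - 1/33*(-35)) - 266630) + 23520) = -665035/(((-77 + 35/33) - 266630) + 23520) = -665035/((-2506/33 - 266630) + 23520) = -665035/(-8801296/33 + 23520) = -665035/(-8025136/33) = -665035*(-33/8025136) = 3135165/1146448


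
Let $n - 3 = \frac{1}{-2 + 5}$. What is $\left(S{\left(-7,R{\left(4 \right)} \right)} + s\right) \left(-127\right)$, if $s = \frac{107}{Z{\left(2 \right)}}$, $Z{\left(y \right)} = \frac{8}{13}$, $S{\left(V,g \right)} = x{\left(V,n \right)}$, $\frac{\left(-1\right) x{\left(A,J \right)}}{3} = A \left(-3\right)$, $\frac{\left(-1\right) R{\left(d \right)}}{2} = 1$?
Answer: $- \frac{112649}{8} \approx -14081.0$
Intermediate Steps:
$R{\left(d \right)} = -2$ ($R{\left(d \right)} = \left(-2\right) 1 = -2$)
$n = \frac{10}{3}$ ($n = 3 + \frac{1}{-2 + 5} = 3 + \frac{1}{3} = \frac{10}{3} \approx 3.3333$)
$x{\left(A,J \right)} = 9 A$ ($x{\left(A,J \right)} = - 3 A \left(-3\right) = - 3 \left(- 3 A\right) = 9 A$)
$S{\left(V,g \right)} = 9 V$
$Z{\left(y \right)} = \frac{8}{13}$ ($Z{\left(y \right)} = 8 \cdot \frac{1}{13} = \frac{8}{13}$)
$s = \frac{1391}{8}$ ($s = \frac{107}{\frac{8}{13}} = 107 \cdot \frac{13}{8} = \frac{1391}{8} \approx 173.88$)
$\left(S{\left(-7,R{\left(4 \right)} \right)} + s\right) \left(-127\right) = \left(9 \left(-7\right) + \frac{1391}{8}\right) \left(-127\right) = \left(-63 + \frac{1391}{8}\right) \left(-127\right) = \frac{887}{8} \left(-127\right) = - \frac{112649}{8}$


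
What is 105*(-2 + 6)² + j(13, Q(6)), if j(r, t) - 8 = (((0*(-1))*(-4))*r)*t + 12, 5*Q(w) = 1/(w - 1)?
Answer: 1700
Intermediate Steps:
Q(w) = 1/(5*(-1 + w)) (Q(w) = 1/(5*(w - 1)) = 1/(5*(-1 + w)))
j(r, t) = 20 (j(r, t) = 8 + ((((0*(-1))*(-4))*r)*t + 12) = 8 + (((0*(-4))*r)*t + 12) = 8 + ((0*r)*t + 12) = 8 + (0*t + 12) = 8 + (0 + 12) = 8 + 12 = 20)
105*(-2 + 6)² + j(13, Q(6)) = 105*(-2 + 6)² + 20 = 105*4² + 20 = 105*16 + 20 = 1680 + 20 = 1700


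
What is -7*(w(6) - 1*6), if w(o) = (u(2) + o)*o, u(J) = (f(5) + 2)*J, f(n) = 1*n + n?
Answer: -1218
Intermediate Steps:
f(n) = 2*n (f(n) = n + n = 2*n)
u(J) = 12*J (u(J) = (2*5 + 2)*J = (10 + 2)*J = 12*J)
w(o) = o*(24 + o) (w(o) = (12*2 + o)*o = (24 + o)*o = o*(24 + o))
-7*(w(6) - 1*6) = -7*(6*(24 + 6) - 1*6) = -7*(6*30 - 6) = -7*(180 - 6) = -7*174 = -1218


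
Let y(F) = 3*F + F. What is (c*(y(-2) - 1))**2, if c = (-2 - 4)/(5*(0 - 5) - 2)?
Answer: 4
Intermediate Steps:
y(F) = 4*F
c = 2/9 (c = -6/(5*(-5) - 2) = -6/(-25 - 2) = -6/(-27) = -6*(-1/27) = 2/9 ≈ 0.22222)
(c*(y(-2) - 1))**2 = (2*(4*(-2) - 1)/9)**2 = (2*(-8 - 1)/9)**2 = ((2/9)*(-9))**2 = (-2)**2 = 4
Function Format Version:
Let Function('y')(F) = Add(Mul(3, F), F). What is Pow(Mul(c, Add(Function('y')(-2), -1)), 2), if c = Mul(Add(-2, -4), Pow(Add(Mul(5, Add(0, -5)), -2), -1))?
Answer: 4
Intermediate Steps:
Function('y')(F) = Mul(4, F)
c = Rational(2, 9) (c = Mul(-6, Pow(Add(Mul(5, -5), -2), -1)) = Mul(-6, Pow(Add(-25, -2), -1)) = Mul(-6, Pow(-27, -1)) = Mul(-6, Rational(-1, 27)) = Rational(2, 9) ≈ 0.22222)
Pow(Mul(c, Add(Function('y')(-2), -1)), 2) = Pow(Mul(Rational(2, 9), Add(Mul(4, -2), -1)), 2) = Pow(Mul(Rational(2, 9), Add(-8, -1)), 2) = Pow(Mul(Rational(2, 9), -9), 2) = Pow(-2, 2) = 4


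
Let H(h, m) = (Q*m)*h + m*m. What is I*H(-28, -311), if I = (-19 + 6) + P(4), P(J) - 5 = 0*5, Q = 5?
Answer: -1122088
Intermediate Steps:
P(J) = 5 (P(J) = 5 + 0*5 = 5 + 0 = 5)
H(h, m) = m² + 5*h*m (H(h, m) = (5*m)*h + m*m = 5*h*m + m² = m² + 5*h*m)
I = -8 (I = (-19 + 6) + 5 = -13 + 5 = -8)
I*H(-28, -311) = -(-2488)*(-311 + 5*(-28)) = -(-2488)*(-311 - 140) = -(-2488)*(-451) = -8*140261 = -1122088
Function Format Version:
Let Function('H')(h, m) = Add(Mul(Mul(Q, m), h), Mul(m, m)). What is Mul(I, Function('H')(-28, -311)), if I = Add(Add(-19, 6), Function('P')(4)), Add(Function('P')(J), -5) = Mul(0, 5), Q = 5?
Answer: -1122088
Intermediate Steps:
Function('P')(J) = 5 (Function('P')(J) = Add(5, Mul(0, 5)) = Add(5, 0) = 5)
Function('H')(h, m) = Add(Pow(m, 2), Mul(5, h, m)) (Function('H')(h, m) = Add(Mul(Mul(5, m), h), Mul(m, m)) = Add(Mul(5, h, m), Pow(m, 2)) = Add(Pow(m, 2), Mul(5, h, m)))
I = -8 (I = Add(Add(-19, 6), 5) = Add(-13, 5) = -8)
Mul(I, Function('H')(-28, -311)) = Mul(-8, Mul(-311, Add(-311, Mul(5, -28)))) = Mul(-8, Mul(-311, Add(-311, -140))) = Mul(-8, Mul(-311, -451)) = Mul(-8, 140261) = -1122088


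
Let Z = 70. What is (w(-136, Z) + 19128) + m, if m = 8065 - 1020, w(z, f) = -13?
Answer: 26160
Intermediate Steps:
m = 7045
(w(-136, Z) + 19128) + m = (-13 + 19128) + 7045 = 19115 + 7045 = 26160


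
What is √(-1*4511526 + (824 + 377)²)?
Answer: 5*I*√122765 ≈ 1751.9*I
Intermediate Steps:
√(-1*4511526 + (824 + 377)²) = √(-4511526 + 1201²) = √(-4511526 + 1442401) = √(-3069125) = 5*I*√122765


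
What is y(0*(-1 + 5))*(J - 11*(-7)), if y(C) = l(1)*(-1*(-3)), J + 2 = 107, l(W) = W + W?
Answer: 1092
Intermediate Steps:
l(W) = 2*W
J = 105 (J = -2 + 107 = 105)
y(C) = 6 (y(C) = (2*1)*(-1*(-3)) = 2*3 = 6)
y(0*(-1 + 5))*(J - 11*(-7)) = 6*(105 - 11*(-7)) = 6*(105 + 77) = 6*182 = 1092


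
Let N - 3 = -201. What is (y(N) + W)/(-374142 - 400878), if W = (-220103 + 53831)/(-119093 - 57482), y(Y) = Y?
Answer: 5799263/22808192750 ≈ 0.00025426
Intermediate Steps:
N = -198 (N = 3 - 201 = -198)
W = 166272/176575 (W = -166272/(-176575) = -166272*(-1/176575) = 166272/176575 ≈ 0.94165)
(y(N) + W)/(-374142 - 400878) = (-198 + 166272/176575)/(-374142 - 400878) = -34795578/176575/(-775020) = -34795578/176575*(-1/775020) = 5799263/22808192750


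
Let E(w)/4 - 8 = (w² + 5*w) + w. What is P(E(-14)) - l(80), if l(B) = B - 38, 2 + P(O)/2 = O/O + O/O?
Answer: -42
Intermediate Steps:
E(w) = 32 + 4*w² + 24*w (E(w) = 32 + 4*((w² + 5*w) + w) = 32 + 4*(w² + 6*w) = 32 + (4*w² + 24*w) = 32 + 4*w² + 24*w)
P(O) = 0 (P(O) = -4 + 2*(O/O + O/O) = -4 + 2*(1 + 1) = -4 + 2*2 = -4 + 4 = 0)
l(B) = -38 + B
P(E(-14)) - l(80) = 0 - (-38 + 80) = 0 - 1*42 = 0 - 42 = -42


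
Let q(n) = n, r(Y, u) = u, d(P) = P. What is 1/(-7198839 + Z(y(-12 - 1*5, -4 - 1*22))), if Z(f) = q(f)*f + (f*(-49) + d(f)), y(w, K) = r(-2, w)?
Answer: -1/7197734 ≈ -1.3893e-7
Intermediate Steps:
y(w, K) = w
Z(f) = f**2 - 48*f (Z(f) = f*f + (f*(-49) + f) = f**2 + (-49*f + f) = f**2 - 48*f)
1/(-7198839 + Z(y(-12 - 1*5, -4 - 1*22))) = 1/(-7198839 + (-12 - 1*5)*(-48 + (-12 - 1*5))) = 1/(-7198839 + (-12 - 5)*(-48 + (-12 - 5))) = 1/(-7198839 - 17*(-48 - 17)) = 1/(-7198839 - 17*(-65)) = 1/(-7198839 + 1105) = 1/(-7197734) = -1/7197734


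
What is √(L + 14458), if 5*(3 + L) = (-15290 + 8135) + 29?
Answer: √325745/5 ≈ 114.15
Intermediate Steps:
L = -7141/5 (L = -3 + ((-15290 + 8135) + 29)/5 = -3 + (-7155 + 29)/5 = -3 + (⅕)*(-7126) = -3 - 7126/5 = -7141/5 ≈ -1428.2)
√(L + 14458) = √(-7141/5 + 14458) = √(65149/5) = √325745/5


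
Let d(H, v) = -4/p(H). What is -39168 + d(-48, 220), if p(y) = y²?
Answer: -22560769/576 ≈ -39168.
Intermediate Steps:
d(H, v) = -4/H²
-39168 + d(-48, 220) = -39168 - 4/(-48)² = -39168 - 4*1/2304 = -39168 - 1/576 = -22560769/576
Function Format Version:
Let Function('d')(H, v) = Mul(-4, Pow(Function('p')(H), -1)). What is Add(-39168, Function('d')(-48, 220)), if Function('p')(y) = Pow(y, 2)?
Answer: Rational(-22560769, 576) ≈ -39168.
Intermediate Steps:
Function('d')(H, v) = Mul(-4, Pow(H, -2)) (Function('d')(H, v) = Mul(-4, Pow(Pow(H, 2), -1)) = Mul(-4, Pow(H, -2)))
Add(-39168, Function('d')(-48, 220)) = Add(-39168, Mul(-4, Pow(-48, -2))) = Add(-39168, Mul(-4, Rational(1, 2304))) = Add(-39168, Rational(-1, 576)) = Rational(-22560769, 576)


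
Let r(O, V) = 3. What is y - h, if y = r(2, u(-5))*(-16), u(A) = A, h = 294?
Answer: -342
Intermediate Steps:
y = -48 (y = 3*(-16) = -48)
y - h = -48 - 1*294 = -48 - 294 = -342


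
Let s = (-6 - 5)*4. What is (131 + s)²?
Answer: 7569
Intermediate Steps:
s = -44 (s = -11*4 = -44)
(131 + s)² = (131 - 44)² = 87² = 7569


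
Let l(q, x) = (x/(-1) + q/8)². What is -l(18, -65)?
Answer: -72361/16 ≈ -4522.6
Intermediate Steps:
l(q, x) = (-x + q/8)² (l(q, x) = (x*(-1) + q*(⅛))² = (-x + q/8)²)
-l(18, -65) = -(18 - 8*(-65))²/64 = -(18 + 520)²/64 = -538²/64 = -289444/64 = -1*72361/16 = -72361/16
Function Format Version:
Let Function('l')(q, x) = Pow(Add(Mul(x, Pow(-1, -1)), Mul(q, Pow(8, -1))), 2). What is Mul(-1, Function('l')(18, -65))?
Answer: Rational(-72361, 16) ≈ -4522.6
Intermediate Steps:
Function('l')(q, x) = Pow(Add(Mul(-1, x), Mul(Rational(1, 8), q)), 2) (Function('l')(q, x) = Pow(Add(Mul(x, -1), Mul(q, Rational(1, 8))), 2) = Pow(Add(Mul(-1, x), Mul(Rational(1, 8), q)), 2))
Mul(-1, Function('l')(18, -65)) = Mul(-1, Mul(Rational(1, 64), Pow(Add(18, Mul(-8, -65)), 2))) = Mul(-1, Mul(Rational(1, 64), Pow(Add(18, 520), 2))) = Mul(-1, Mul(Rational(1, 64), Pow(538, 2))) = Mul(-1, Mul(Rational(1, 64), 289444)) = Mul(-1, Rational(72361, 16)) = Rational(-72361, 16)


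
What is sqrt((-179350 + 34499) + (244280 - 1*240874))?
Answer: I*sqrt(141445) ≈ 376.09*I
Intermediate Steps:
sqrt((-179350 + 34499) + (244280 - 1*240874)) = sqrt(-144851 + (244280 - 240874)) = sqrt(-144851 + 3406) = sqrt(-141445) = I*sqrt(141445)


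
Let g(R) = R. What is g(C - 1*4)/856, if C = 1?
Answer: -3/856 ≈ -0.0035047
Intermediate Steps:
g(C - 1*4)/856 = (1 - 1*4)/856 = (1 - 4)*(1/856) = -3*1/856 = -3/856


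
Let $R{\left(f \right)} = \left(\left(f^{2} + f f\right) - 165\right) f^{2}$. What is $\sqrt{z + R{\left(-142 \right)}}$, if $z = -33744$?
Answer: $2 \sqrt{202453247} \approx 28457.0$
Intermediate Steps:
$R{\left(f \right)} = f^{2} \left(-165 + 2 f^{2}\right)$ ($R{\left(f \right)} = \left(\left(f^{2} + f^{2}\right) - 165\right) f^{2} = \left(2 f^{2} - 165\right) f^{2} = \left(-165 + 2 f^{2}\right) f^{2} = f^{2} \left(-165 + 2 f^{2}\right)$)
$\sqrt{z + R{\left(-142 \right)}} = \sqrt{-33744 + \left(-142\right)^{2} \left(-165 + 2 \left(-142\right)^{2}\right)} = \sqrt{-33744 + 20164 \left(-165 + 2 \cdot 20164\right)} = \sqrt{-33744 + 20164 \left(-165 + 40328\right)} = \sqrt{-33744 + 20164 \cdot 40163} = \sqrt{-33744 + 809846732} = \sqrt{809812988} = 2 \sqrt{202453247}$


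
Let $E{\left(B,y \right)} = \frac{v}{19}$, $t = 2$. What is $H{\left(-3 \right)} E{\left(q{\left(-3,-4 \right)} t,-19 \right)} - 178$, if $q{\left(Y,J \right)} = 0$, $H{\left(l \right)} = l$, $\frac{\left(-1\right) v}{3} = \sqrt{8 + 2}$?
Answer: $-178 + \frac{9 \sqrt{10}}{19} \approx -176.5$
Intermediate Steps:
$v = - 3 \sqrt{10}$ ($v = - 3 \sqrt{8 + 2} = - 3 \sqrt{10} \approx -9.4868$)
$E{\left(B,y \right)} = - \frac{3 \sqrt{10}}{19}$ ($E{\left(B,y \right)} = \frac{\left(-3\right) \sqrt{10}}{19} = - 3 \sqrt{10} \cdot \frac{1}{19} = - \frac{3 \sqrt{10}}{19}$)
$H{\left(-3 \right)} E{\left(q{\left(-3,-4 \right)} t,-19 \right)} - 178 = - 3 \left(- \frac{3 \sqrt{10}}{19}\right) - 178 = \frac{9 \sqrt{10}}{19} - 178 = -178 + \frac{9 \sqrt{10}}{19}$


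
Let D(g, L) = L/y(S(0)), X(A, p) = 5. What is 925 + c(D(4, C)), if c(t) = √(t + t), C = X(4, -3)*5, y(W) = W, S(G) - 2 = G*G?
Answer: 930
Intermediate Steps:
S(G) = 2 + G² (S(G) = 2 + G*G = 2 + G²)
C = 25 (C = 5*5 = 25)
D(g, L) = L/2 (D(g, L) = L/(2 + 0²) = L/(2 + 0) = L/2)
c(t) = √2*√t (c(t) = √(2*t) = √2*√t)
925 + c(D(4, C)) = 925 + √2*√((½)*25) = 925 + √2*√(25/2) = 925 + √2*(5*√2/2) = 925 + 5 = 930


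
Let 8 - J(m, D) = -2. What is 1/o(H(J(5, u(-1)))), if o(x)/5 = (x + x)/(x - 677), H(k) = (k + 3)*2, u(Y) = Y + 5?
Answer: -651/260 ≈ -2.5038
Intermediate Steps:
u(Y) = 5 + Y
J(m, D) = 10 (J(m, D) = 8 - 1*(-2) = 8 + 2 = 10)
H(k) = 6 + 2*k (H(k) = (3 + k)*2 = 6 + 2*k)
o(x) = 10*x/(-677 + x) (o(x) = 5*((x + x)/(x - 677)) = 5*((2*x)/(-677 + x)) = 5*(2*x/(-677 + x)) = 10*x/(-677 + x))
1/o(H(J(5, u(-1)))) = 1/(10*(6 + 2*10)/(-677 + (6 + 2*10))) = 1/(10*(6 + 20)/(-677 + (6 + 20))) = 1/(10*26/(-677 + 26)) = 1/(10*26/(-651)) = 1/(10*26*(-1/651)) = 1/(-260/651) = -651/260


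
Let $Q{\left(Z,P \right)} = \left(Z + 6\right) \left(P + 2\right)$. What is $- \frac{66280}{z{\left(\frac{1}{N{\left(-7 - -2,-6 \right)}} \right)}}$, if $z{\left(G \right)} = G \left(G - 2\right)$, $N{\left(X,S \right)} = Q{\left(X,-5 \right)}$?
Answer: $- \frac{596520}{7} \approx -85217.0$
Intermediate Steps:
$Q{\left(Z,P \right)} = \left(2 + P\right) \left(6 + Z\right)$ ($Q{\left(Z,P \right)} = \left(6 + Z\right) \left(2 + P\right) = \left(2 + P\right) \left(6 + Z\right)$)
$N{\left(X,S \right)} = -18 - 3 X$ ($N{\left(X,S \right)} = 12 + 2 X + 6 \left(-5\right) - 5 X = 12 + 2 X - 30 - 5 X = -18 - 3 X$)
$z{\left(G \right)} = G \left(-2 + G\right)$
$- \frac{66280}{z{\left(\frac{1}{N{\left(-7 - -2,-6 \right)}} \right)}} = - \frac{66280}{\frac{1}{-18 - 3 \left(-7 - -2\right)} \left(-2 + \frac{1}{-18 - 3 \left(-7 - -2\right)}\right)} = - \frac{66280}{\frac{1}{-18 - 3 \left(-7 + 2\right)} \left(-2 + \frac{1}{-18 - 3 \left(-7 + 2\right)}\right)} = - \frac{66280}{\frac{1}{-18 - -15} \left(-2 + \frac{1}{-18 - -15}\right)} = - \frac{66280}{\frac{1}{-18 + 15} \left(-2 + \frac{1}{-18 + 15}\right)} = - \frac{66280}{\frac{1}{-3} \left(-2 + \frac{1}{-3}\right)} = - \frac{66280}{\left(- \frac{1}{3}\right) \left(-2 - \frac{1}{3}\right)} = - \frac{66280}{\left(- \frac{1}{3}\right) \left(- \frac{7}{3}\right)} = - \frac{66280}{\frac{7}{9}} = \left(-66280\right) \frac{9}{7} = - \frac{596520}{7}$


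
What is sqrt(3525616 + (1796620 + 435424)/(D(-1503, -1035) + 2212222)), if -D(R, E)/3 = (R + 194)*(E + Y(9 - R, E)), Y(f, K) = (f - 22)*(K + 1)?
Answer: 18*sqrt(398557776699146916682883)/6052024043 ≈ 1877.7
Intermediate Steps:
Y(f, K) = (1 + K)*(-22 + f) (Y(f, K) = (-22 + f)*(1 + K) = (1 + K)*(-22 + f))
D(R, E) = -3*(194 + R)*(-13 - R - 21*E + E*(9 - R)) (D(R, E) = -3*(R + 194)*(E + (-22 + (9 - R) - 22*E + E*(9 - R))) = -3*(194 + R)*(E + (-13 - R - 22*E + E*(9 - R))) = -3*(194 + R)*(-13 - R - 21*E + E*(9 - R)))
sqrt(3525616 + (1796620 + 435424)/(D(-1503, -1035) + 2212222)) = sqrt(3525616 + (1796620 + 435424)/((7566 + 3*(-1503)**2 + 621*(-1503) + 6984*(-1035) + 3*(-1035)*(-1503)**2 + 618*(-1035)*(-1503)) + 2212222)) = sqrt(3525616 + 2232044/((7566 + 3*2259009 - 933363 - 7228440 + 3*(-1035)*2259009 + 961363890) + 2212222)) = sqrt(3525616 + 2232044/((7566 + 6777027 - 933363 - 7228440 - 7014222945 + 961363890) + 2212222)) = sqrt(3525616 + 2232044/(-6054236265 + 2212222)) = sqrt(3525616 + 2232044/(-6052024043)) = sqrt(3525616 + 2232044*(-1/6052024043)) = sqrt(3525616 - 2232044/6052024043) = sqrt(21337112796153444/6052024043) = 18*sqrt(398557776699146916682883)/6052024043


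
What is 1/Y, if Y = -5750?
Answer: -1/5750 ≈ -0.00017391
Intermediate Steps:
1/Y = 1/(-5750) = -1/5750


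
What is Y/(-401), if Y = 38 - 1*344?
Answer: 306/401 ≈ 0.76309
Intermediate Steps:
Y = -306 (Y = 38 - 344 = -306)
Y/(-401) = -306/(-401) = -306*(-1/401) = 306/401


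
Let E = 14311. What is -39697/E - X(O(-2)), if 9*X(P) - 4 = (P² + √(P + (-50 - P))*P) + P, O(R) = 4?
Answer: -233579/42933 - 20*I*√2/9 ≈ -5.4405 - 3.1427*I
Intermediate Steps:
X(P) = 4/9 + P/9 + P²/9 + 5*I*P*√2/9 (X(P) = 4/9 + ((P² + √(P + (-50 - P))*P) + P)/9 = 4/9 + ((P² + √(-50)*P) + P)/9 = 4/9 + ((P² + (5*I*√2)*P) + P)/9 = 4/9 + ((P² + 5*I*P*√2) + P)/9 = 4/9 + (P + P² + 5*I*P*√2)/9 = 4/9 + (P/9 + P²/9 + 5*I*P*√2/9) = 4/9 + P/9 + P²/9 + 5*I*P*√2/9)
-39697/E - X(O(-2)) = -39697/14311 - (4/9 + (⅑)*4 + (⅑)*4² + (5/9)*I*4*√2) = -39697*1/14311 - (4/9 + 4/9 + (⅑)*16 + 20*I*√2/9) = -39697/14311 - (4/9 + 4/9 + 16/9 + 20*I*√2/9) = -39697/14311 - (8/3 + 20*I*√2/9) = -39697/14311 + (-8/3 - 20*I*√2/9) = -233579/42933 - 20*I*√2/9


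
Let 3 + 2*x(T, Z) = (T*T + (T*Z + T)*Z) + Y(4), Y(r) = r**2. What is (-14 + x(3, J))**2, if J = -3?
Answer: 36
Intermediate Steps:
x(T, Z) = 13/2 + T**2/2 + Z*(T + T*Z)/2 (x(T, Z) = -3/2 + ((T*T + (T*Z + T)*Z) + 4**2)/2 = -3/2 + ((T**2 + (T + T*Z)*Z) + 16)/2 = -3/2 + ((T**2 + Z*(T + T*Z)) + 16)/2 = -3/2 + (16 + T**2 + Z*(T + T*Z))/2 = -3/2 + (8 + T**2/2 + Z*(T + T*Z)/2) = 13/2 + T**2/2 + Z*(T + T*Z)/2)
(-14 + x(3, J))**2 = (-14 + (13/2 + (1/2)*3**2 + (1/2)*3*(-3) + (1/2)*3*(-3)**2))**2 = (-14 + (13/2 + (1/2)*9 - 9/2 + (1/2)*3*9))**2 = (-14 + (13/2 + 9/2 - 9/2 + 27/2))**2 = (-14 + 20)**2 = 6**2 = 36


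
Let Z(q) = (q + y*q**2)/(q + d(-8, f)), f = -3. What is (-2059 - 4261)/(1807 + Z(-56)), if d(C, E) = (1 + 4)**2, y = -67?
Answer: -39184/53237 ≈ -0.73603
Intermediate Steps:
d(C, E) = 25 (d(C, E) = 5**2 = 25)
Z(q) = (q - 67*q**2)/(25 + q) (Z(q) = (q - 67*q**2)/(q + 25) = (q - 67*q**2)/(25 + q))
(-2059 - 4261)/(1807 + Z(-56)) = (-2059 - 4261)/(1807 - 56*(1 - 67*(-56))/(25 - 56)) = -6320/(1807 - 56*(1 + 3752)/(-31)) = -6320/(1807 - 56*(-1/31)*3753) = -6320/(1807 + 210168/31) = -6320/266185/31 = -6320*31/266185 = -39184/53237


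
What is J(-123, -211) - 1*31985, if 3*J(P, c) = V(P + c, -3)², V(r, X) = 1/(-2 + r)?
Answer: -10832935679/338688 ≈ -31985.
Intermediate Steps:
J(P, c) = 1/(3*(-2 + P + c)²) (J(P, c) = (1/(-2 + (P + c)))²/3 = (1/(-2 + P + c))²/3 = 1/(3*(-2 + P + c)²))
J(-123, -211) - 1*31985 = 1/(3*(-2 - 123 - 211)²) - 1*31985 = (⅓)/(-336)² - 31985 = (⅓)*(1/112896) - 31985 = 1/338688 - 31985 = -10832935679/338688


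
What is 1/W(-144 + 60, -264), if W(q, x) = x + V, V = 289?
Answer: 1/25 ≈ 0.040000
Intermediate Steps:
W(q, x) = 289 + x (W(q, x) = x + 289 = 289 + x)
1/W(-144 + 60, -264) = 1/(289 - 264) = 1/25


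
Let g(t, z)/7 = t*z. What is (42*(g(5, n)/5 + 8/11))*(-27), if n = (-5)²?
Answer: -2192022/11 ≈ -1.9927e+5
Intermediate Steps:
n = 25
g(t, z) = 7*t*z (g(t, z) = 7*(t*z) = 7*t*z)
(42*(g(5, n)/5 + 8/11))*(-27) = (42*((7*5*25)/5 + 8/11))*(-27) = (42*(875*(⅕) + 8*(1/11)))*(-27) = (42*(175 + 8/11))*(-27) = (42*(1933/11))*(-27) = (81186/11)*(-27) = -2192022/11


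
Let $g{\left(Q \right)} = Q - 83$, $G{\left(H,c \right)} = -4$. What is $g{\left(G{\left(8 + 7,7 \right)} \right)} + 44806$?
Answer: $44719$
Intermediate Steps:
$g{\left(Q \right)} = -83 + Q$
$g{\left(G{\left(8 + 7,7 \right)} \right)} + 44806 = \left(-83 - 4\right) + 44806 = -87 + 44806 = 44719$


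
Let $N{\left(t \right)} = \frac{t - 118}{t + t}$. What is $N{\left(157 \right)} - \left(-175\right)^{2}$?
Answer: $- \frac{9616211}{314} \approx -30625.0$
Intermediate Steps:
$N{\left(t \right)} = \frac{-118 + t}{2 t}$
$N{\left(157 \right)} - \left(-175\right)^{2} = \frac{-118 + 157}{2 \cdot 157} - \left(-175\right)^{2} = \frac{1}{2} \cdot \frac{1}{157} \cdot 39 - 30625 = \frac{39}{314} - 30625 = - \frac{9616211}{314}$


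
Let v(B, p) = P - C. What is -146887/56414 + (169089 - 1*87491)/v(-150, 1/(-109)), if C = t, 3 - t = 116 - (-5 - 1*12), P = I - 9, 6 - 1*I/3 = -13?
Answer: 2288561843/5020846 ≈ 455.81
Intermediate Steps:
I = 57 (I = 18 - 3*(-13) = 18 + 39 = 57)
P = 48 (P = 57 - 9 = 48)
t = -130 (t = 3 - (116 - (-5 - 1*12)) = 3 - (116 - (-5 - 12)) = 3 - (116 - 1*(-17)) = 3 - (116 + 17) = 3 - 1*133 = 3 - 133 = -130)
C = -130
v(B, p) = 178 (v(B, p) = 48 - 1*(-130) = 48 + 130 = 178)
-146887/56414 + (169089 - 1*87491)/v(-150, 1/(-109)) = -146887/56414 + (169089 - 1*87491)/178 = -146887*1/56414 + (169089 - 87491)*(1/178) = -146887/56414 + 81598*(1/178) = -146887/56414 + 40799/89 = 2288561843/5020846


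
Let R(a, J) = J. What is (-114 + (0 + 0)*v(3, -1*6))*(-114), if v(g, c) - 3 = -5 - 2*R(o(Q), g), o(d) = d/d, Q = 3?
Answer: 12996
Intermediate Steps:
o(d) = 1
v(g, c) = -2 - 2*g (v(g, c) = 3 + (-5 - 2*g) = -2 - 2*g)
(-114 + (0 + 0)*v(3, -1*6))*(-114) = (-114 + (0 + 0)*(-2 - 2*3))*(-114) = (-114 + 0*(-2 - 6))*(-114) = (-114 + 0*(-8))*(-114) = (-114 + 0)*(-114) = -114*(-114) = 12996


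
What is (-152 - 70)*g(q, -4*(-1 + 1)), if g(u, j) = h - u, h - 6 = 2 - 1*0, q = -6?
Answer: -3108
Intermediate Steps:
h = 8 (h = 6 + (2 - 1*0) = 6 + (2 + 0) = 6 + 2 = 8)
g(u, j) = 8 - u
(-152 - 70)*g(q, -4*(-1 + 1)) = (-152 - 70)*(8 - 1*(-6)) = -222*(8 + 6) = -222*14 = -3108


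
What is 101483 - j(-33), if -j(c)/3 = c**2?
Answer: 104750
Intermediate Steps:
j(c) = -3*c**2
101483 - j(-33) = 101483 - (-3)*(-33)**2 = 101483 - (-3)*1089 = 101483 - 1*(-3267) = 101483 + 3267 = 104750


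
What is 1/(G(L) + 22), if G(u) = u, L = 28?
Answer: 1/50 ≈ 0.020000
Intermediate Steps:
1/(G(L) + 22) = 1/(28 + 22) = 1/50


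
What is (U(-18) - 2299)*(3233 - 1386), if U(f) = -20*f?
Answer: -3581333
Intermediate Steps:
(U(-18) - 2299)*(3233 - 1386) = (-20*(-18) - 2299)*(3233 - 1386) = (360 - 2299)*1847 = -1939*1847 = -3581333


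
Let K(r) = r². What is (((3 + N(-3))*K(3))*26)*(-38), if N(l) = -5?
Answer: 17784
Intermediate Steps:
(((3 + N(-3))*K(3))*26)*(-38) = (((3 - 5)*3²)*26)*(-38) = (-2*9*26)*(-38) = -18*26*(-38) = -468*(-38) = 17784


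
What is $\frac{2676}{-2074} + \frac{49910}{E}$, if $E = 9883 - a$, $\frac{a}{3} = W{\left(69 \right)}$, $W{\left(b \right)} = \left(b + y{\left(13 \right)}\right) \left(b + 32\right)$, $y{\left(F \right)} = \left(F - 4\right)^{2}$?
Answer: $- \frac{14192188}{5268997} \approx -2.6935$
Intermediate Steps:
$y{\left(F \right)} = \left(-4 + F\right)^{2}$
$W{\left(b \right)} = \left(32 + b\right) \left(81 + b\right)$ ($W{\left(b \right)} = \left(b + \left(-4 + 13\right)^{2}\right) \left(b + 32\right) = \left(b + 9^{2}\right) \left(32 + b\right) = \left(b + 81\right) \left(32 + b\right) = \left(81 + b\right) \left(32 + b\right) = \left(32 + b\right) \left(81 + b\right)$)
$a = 45450$ ($a = 3 \left(2592 + 69^{2} + 113 \cdot 69\right) = 3 \left(2592 + 4761 + 7797\right) = 3 \cdot 15150 = 45450$)
$E = -35567$ ($E = 9883 - 45450 = -35567$)
$\frac{2676}{-2074} + \frac{49910}{E} = \frac{2676}{-2074} + \frac{49910}{-35567} = 2676 \left(- \frac{1}{2074}\right) + 49910 \left(- \frac{1}{35567}\right) = - \frac{1338}{1037} - \frac{7130}{5081} = - \frac{14192188}{5268997}$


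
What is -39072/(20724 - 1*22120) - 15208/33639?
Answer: 323278160/11740011 ≈ 27.536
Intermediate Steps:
-39072/(20724 - 1*22120) - 15208/33639 = -39072/(20724 - 22120) - 15208*1/33639 = -39072/(-1396) - 15208/33639 = -39072*(-1/1396) - 15208/33639 = 9768/349 - 15208/33639 = 323278160/11740011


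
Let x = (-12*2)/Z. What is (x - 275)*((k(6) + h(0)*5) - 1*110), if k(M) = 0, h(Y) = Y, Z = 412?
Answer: 3116410/103 ≈ 30256.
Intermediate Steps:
x = -6/103 (x = -12*2/412 = -24*1/412 = -6/103 ≈ -0.058252)
(x - 275)*((k(6) + h(0)*5) - 1*110) = (-6/103 - 275)*((0 + 0*5) - 1*110) = -28331*((0 + 0) - 110)/103 = -28331*(0 - 110)/103 = -28331/103*(-110) = 3116410/103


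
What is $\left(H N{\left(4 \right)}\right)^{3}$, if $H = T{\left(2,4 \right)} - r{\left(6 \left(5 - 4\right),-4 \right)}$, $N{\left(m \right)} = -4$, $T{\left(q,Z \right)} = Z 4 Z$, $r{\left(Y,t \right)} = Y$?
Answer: $-12487168$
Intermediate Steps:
$T{\left(q,Z \right)} = 4 Z^{2}$ ($T{\left(q,Z \right)} = 4 Z Z = 4 Z^{2}$)
$H = 58$ ($H = 4 \cdot 4^{2} - 6 \left(5 - 4\right) = 4 \cdot 16 - 6 \cdot 1 = 64 - 6 = 58$)
$\left(H N{\left(4 \right)}\right)^{3} = \left(58 \left(-4\right)\right)^{3} = \left(-232\right)^{3} = -12487168$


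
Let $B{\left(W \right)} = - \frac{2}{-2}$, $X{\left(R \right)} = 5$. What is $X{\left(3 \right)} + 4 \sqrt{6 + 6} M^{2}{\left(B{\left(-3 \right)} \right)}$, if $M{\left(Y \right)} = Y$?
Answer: $5 + 8 \sqrt{3} \approx 18.856$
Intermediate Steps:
$B{\left(W \right)} = 1$ ($B{\left(W \right)} = \left(-2\right) \left(- \frac{1}{2}\right) = 1$)
$X{\left(3 \right)} + 4 \sqrt{6 + 6} M^{2}{\left(B{\left(-3 \right)} \right)} = 5 + 4 \sqrt{6 + 6} \cdot 1^{2} = 5 + 4 \sqrt{12} \cdot 1 = 5 + 4 \cdot 2 \sqrt{3} \cdot 1 = 5 + 8 \sqrt{3} \cdot 1 = 5 + 8 \sqrt{3}$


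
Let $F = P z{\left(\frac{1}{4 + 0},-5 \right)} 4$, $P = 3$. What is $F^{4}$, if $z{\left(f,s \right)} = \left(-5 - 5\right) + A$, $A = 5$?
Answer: $12960000$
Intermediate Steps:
$z{\left(f,s \right)} = -5$ ($z{\left(f,s \right)} = \left(-5 - 5\right) + 5 = -10 + 5 = -5$)
$F = -60$ ($F = 3 \left(-5\right) 4 = \left(-15\right) 4 = -60$)
$F^{4} = \left(-60\right)^{4} = 12960000$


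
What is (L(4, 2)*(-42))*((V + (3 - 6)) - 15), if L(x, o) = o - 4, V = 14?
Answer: -336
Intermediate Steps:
L(x, o) = -4 + o
(L(4, 2)*(-42))*((V + (3 - 6)) - 15) = ((-4 + 2)*(-42))*((14 + (3 - 6)) - 15) = (-2*(-42))*((14 - 3) - 15) = 84*(11 - 15) = 84*(-4) = -336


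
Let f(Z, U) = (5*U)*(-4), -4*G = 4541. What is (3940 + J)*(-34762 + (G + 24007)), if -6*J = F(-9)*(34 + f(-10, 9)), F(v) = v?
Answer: -176974481/4 ≈ -4.4244e+7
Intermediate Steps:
G = -4541/4 (G = -¼*4541 = -4541/4 ≈ -1135.3)
f(Z, U) = -20*U
J = -219 (J = -(-3)*(34 - 20*9)/2 = -(-3)*(34 - 180)/2 = -(-3)*(-146)/2 = -⅙*1314 = -219)
(3940 + J)*(-34762 + (G + 24007)) = (3940 - 219)*(-34762 + (-4541/4 + 24007)) = 3721*(-34762 + 91487/4) = 3721*(-47561/4) = -176974481/4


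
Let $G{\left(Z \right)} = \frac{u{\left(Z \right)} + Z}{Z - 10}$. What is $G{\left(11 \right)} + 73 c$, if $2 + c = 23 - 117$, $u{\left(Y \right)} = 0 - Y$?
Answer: $-7008$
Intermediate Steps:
$u{\left(Y \right)} = - Y$
$G{\left(Z \right)} = 0$ ($G{\left(Z \right)} = \frac{- Z + Z}{Z - 10} = \frac{0}{-10 + Z} = 0$)
$c = -96$ ($c = -2 + \left(23 - 117\right) = -2 - 94 = -96$)
$G{\left(11 \right)} + 73 c = 0 + 73 \left(-96\right) = 0 - 7008 = -7008$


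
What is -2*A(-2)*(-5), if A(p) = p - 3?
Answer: -50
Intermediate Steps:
A(p) = -3 + p
-2*A(-2)*(-5) = -2*(-3 - 2)*(-5) = -2*(-5)*(-5) = 10*(-5) = -50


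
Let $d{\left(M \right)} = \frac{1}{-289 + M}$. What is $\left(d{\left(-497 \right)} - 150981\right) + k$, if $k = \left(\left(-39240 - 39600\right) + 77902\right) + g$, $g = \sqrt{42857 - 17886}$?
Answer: $- \frac{119408335}{786} + \sqrt{24971} \approx -1.5176 \cdot 10^{5}$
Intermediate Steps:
$g = \sqrt{24971} \approx 158.02$
$k = -938 + \sqrt{24971}$ ($k = \left(\left(-39240 - 39600\right) + 77902\right) + \sqrt{24971} = \left(-78840 + 77902\right) + \sqrt{24971} = -938 + \sqrt{24971} \approx -779.98$)
$\left(d{\left(-497 \right)} - 150981\right) + k = \left(\frac{1}{-289 - 497} - 150981\right) - \left(938 - \sqrt{24971}\right) = \left(\frac{1}{-786} - 150981\right) - \left(938 - \sqrt{24971}\right) = \left(- \frac{1}{786} - 150981\right) - \left(938 - \sqrt{24971}\right) = - \frac{118671067}{786} - \left(938 - \sqrt{24971}\right) = - \frac{119408335}{786} + \sqrt{24971}$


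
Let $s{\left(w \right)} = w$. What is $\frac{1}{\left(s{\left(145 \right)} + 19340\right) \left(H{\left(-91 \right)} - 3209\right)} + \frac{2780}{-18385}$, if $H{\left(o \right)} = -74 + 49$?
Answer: $- \frac{35036060117}{231704279730} \approx -0.15121$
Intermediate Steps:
$H{\left(o \right)} = -25$
$\frac{1}{\left(s{\left(145 \right)} + 19340\right) \left(H{\left(-91 \right)} - 3209\right)} + \frac{2780}{-18385} = \frac{1}{\left(145 + 19340\right) \left(-25 - 3209\right)} + \frac{2780}{-18385} = \frac{1}{19485 \left(-3234\right)} + 2780 \left(- \frac{1}{18385}\right) = \frac{1}{19485} \left(- \frac{1}{3234}\right) - \frac{556}{3677} = - \frac{1}{63014490} - \frac{556}{3677} = - \frac{35036060117}{231704279730}$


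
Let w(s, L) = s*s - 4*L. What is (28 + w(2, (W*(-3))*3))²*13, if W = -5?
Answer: 284752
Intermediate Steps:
w(s, L) = s² - 4*L
(28 + w(2, (W*(-3))*3))²*13 = (28 + (2² - 4*(-5*(-3))*3))²*13 = (28 + (4 - 60*3))²*13 = (28 + (4 - 4*45))²*13 = (28 + (4 - 180))²*13 = (28 - 176)²*13 = (-148)²*13 = 21904*13 = 284752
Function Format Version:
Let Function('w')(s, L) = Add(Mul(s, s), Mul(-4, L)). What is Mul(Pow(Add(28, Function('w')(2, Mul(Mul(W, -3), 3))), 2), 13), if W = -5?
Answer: 284752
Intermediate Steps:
Function('w')(s, L) = Add(Pow(s, 2), Mul(-4, L))
Mul(Pow(Add(28, Function('w')(2, Mul(Mul(W, -3), 3))), 2), 13) = Mul(Pow(Add(28, Add(Pow(2, 2), Mul(-4, Mul(Mul(-5, -3), 3)))), 2), 13) = Mul(Pow(Add(28, Add(4, Mul(-4, Mul(15, 3)))), 2), 13) = Mul(Pow(Add(28, Add(4, Mul(-4, 45))), 2), 13) = Mul(Pow(Add(28, Add(4, -180)), 2), 13) = Mul(Pow(Add(28, -176), 2), 13) = Mul(Pow(-148, 2), 13) = Mul(21904, 13) = 284752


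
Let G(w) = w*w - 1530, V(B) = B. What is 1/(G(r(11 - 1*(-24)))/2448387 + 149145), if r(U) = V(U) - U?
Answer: 272043/40573853065 ≈ 6.7049e-6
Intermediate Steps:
r(U) = 0 (r(U) = U - U = 0)
G(w) = -1530 + w² (G(w) = w² - 1530 = -1530 + w²)
1/(G(r(11 - 1*(-24)))/2448387 + 149145) = 1/((-1530 + 0²)/2448387 + 149145) = 1/((-1530 + 0)*(1/2448387) + 149145) = 1/(-1530*1/2448387 + 149145) = 1/(-170/272043 + 149145) = 1/(40573853065/272043) = 272043/40573853065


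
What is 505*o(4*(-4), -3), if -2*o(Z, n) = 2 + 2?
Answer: -1010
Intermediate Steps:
o(Z, n) = -2 (o(Z, n) = -(2 + 2)/2 = -½*4 = -2)
505*o(4*(-4), -3) = 505*(-2) = -1010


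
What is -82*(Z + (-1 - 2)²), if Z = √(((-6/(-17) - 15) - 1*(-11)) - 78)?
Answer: -738 - 164*I*√5899/17 ≈ -738.0 - 740.94*I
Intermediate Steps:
Z = 2*I*√5899/17 (Z = √(((-6*(-1/17) - 15) + 11) - 78) = √(((6/17 - 15) + 11) - 78) = √((-249/17 + 11) - 78) = √(-62/17 - 78) = √(-1388/17) = 2*I*√5899/17 ≈ 9.0359*I)
-82*(Z + (-1 - 2)²) = -82*(2*I*√5899/17 + (-1 - 2)²) = -82*(2*I*√5899/17 + (-3)²) = -82*(2*I*√5899/17 + 9) = -82*(9 + 2*I*√5899/17) = -738 - 164*I*√5899/17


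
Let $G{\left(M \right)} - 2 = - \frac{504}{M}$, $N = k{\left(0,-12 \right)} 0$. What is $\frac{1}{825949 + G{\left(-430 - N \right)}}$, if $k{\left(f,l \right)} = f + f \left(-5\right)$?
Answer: $\frac{215}{177579717} \approx 1.2107 \cdot 10^{-6}$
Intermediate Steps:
$k{\left(f,l \right)} = - 4 f$ ($k{\left(f,l \right)} = f - 5 f = - 4 f$)
$N = 0$ ($N = \left(-4\right) 0 \cdot 0 = 0 \cdot 0 = 0$)
$G{\left(M \right)} = 2 - \frac{504}{M}$
$\frac{1}{825949 + G{\left(-430 - N \right)}} = \frac{1}{825949 + \left(2 - \frac{504}{-430 - 0}\right)} = \frac{1}{825949 + \left(2 - \frac{504}{-430 + 0}\right)} = \frac{1}{825949 + \left(2 - \frac{504}{-430}\right)} = \frac{1}{825949 + \left(2 - - \frac{252}{215}\right)} = \frac{1}{825949 + \left(2 + \frac{252}{215}\right)} = \frac{1}{825949 + \frac{682}{215}} = \frac{1}{\frac{177579717}{215}} = \frac{215}{177579717}$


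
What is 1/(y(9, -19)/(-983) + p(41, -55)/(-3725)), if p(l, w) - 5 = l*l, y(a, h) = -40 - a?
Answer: -3661675/1474813 ≈ -2.4828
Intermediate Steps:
p(l, w) = 5 + l² (p(l, w) = 5 + l*l = 5 + l²)
1/(y(9, -19)/(-983) + p(41, -55)/(-3725)) = 1/((-40 - 1*9)/(-983) + (5 + 41²)/(-3725)) = 1/((-40 - 9)*(-1/983) + (5 + 1681)*(-1/3725)) = 1/(-49*(-1/983) + 1686*(-1/3725)) = 1/(49/983 - 1686/3725) = 1/(-1474813/3661675) = -3661675/1474813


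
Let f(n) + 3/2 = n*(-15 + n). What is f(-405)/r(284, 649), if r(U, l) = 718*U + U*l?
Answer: 340197/776456 ≈ 0.43814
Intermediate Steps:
f(n) = -3/2 + n*(-15 + n)
f(-405)/r(284, 649) = (-3/2 + (-405)**2 - 15*(-405))/((284*(718 + 649))) = (-3/2 + 164025 + 6075)/((284*1367)) = (340197/2)/388228 = (340197/2)*(1/388228) = 340197/776456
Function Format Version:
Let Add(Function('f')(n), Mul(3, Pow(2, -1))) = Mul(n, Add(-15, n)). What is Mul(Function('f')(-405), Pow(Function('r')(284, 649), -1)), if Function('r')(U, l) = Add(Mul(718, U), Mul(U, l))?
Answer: Rational(340197, 776456) ≈ 0.43814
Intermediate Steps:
Function('f')(n) = Add(Rational(-3, 2), Mul(n, Add(-15, n)))
Mul(Function('f')(-405), Pow(Function('r')(284, 649), -1)) = Mul(Add(Rational(-3, 2), Pow(-405, 2), Mul(-15, -405)), Pow(Mul(284, Add(718, 649)), -1)) = Mul(Add(Rational(-3, 2), 164025, 6075), Pow(Mul(284, 1367), -1)) = Mul(Rational(340197, 2), Pow(388228, -1)) = Mul(Rational(340197, 2), Rational(1, 388228)) = Rational(340197, 776456)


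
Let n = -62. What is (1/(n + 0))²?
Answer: 1/3844 ≈ 0.00026015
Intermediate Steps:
(1/(n + 0))² = (1/(-62 + 0))² = (1/(-62))² = (-1/62)² = 1/3844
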